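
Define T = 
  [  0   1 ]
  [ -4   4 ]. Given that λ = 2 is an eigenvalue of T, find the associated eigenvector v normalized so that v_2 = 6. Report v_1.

3

T − 2I = [[-2, 1], [-4, 2]].
Solving (T − 2I)v = 0 gives the eigenspace spanned by (3, 6).
With v_2 = 6, v = (3, 6), so v_1 = 3.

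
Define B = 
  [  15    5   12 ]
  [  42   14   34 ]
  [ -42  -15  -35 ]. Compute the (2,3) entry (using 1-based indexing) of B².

-210

Characteristic polynomial: s^3 + 6s^2 - s - 6 = (s - 1)(s + 1)(s + 6), so the eigenvalues are -6, -1, 1.
s=1: eigenvector (1, 2, -2).
s=-1: eigenvector (1, 4, -3).
s=-6: eigenvector (-1, -3, 3).
P = [[1, 1, -1], [2, 4, -3], [-2, -3, 3]], D = diag(1, -1, -6), P⁻¹ = [[3, 0, 1], [0, 1, 1], [2, 1, 2]].
B² = P·diag(1, 1, 36)·P⁻¹ = [[-69, -35, -70], [-210, -104, -210], [210, 105, 211]].
The requested entry is -210.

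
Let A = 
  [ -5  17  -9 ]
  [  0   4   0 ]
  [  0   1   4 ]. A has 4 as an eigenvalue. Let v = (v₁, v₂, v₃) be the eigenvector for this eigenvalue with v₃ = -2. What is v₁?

A − 4I = [[-9, 17, -9], [0, 0, 0], [0, 1, 0]].
Solving (A − 4I)v = 0 gives the eigenspace spanned by (2, 0, -2).
With v₃ = -2, v = (2, 0, -2), so v₁ = 2.

2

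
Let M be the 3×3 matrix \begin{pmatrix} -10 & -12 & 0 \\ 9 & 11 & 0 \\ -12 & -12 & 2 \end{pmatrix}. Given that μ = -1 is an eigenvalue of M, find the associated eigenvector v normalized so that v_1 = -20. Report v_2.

M + 1I = [[-9, -12, 0], [9, 12, 0], [-12, -12, 3]].
Solving (M + 1I)v = 0 gives the eigenspace spanned by (-20, 15, -20).
With v_1 = -20, v = (-20, 15, -20), so v_2 = 15.

15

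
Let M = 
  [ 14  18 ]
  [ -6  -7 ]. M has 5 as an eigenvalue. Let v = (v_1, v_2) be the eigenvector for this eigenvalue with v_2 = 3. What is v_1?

M − 5I = [[9, 18], [-6, -12]].
Solving (M − 5I)v = 0 gives the eigenspace spanned by (-6, 3).
With v_2 = 3, v = (-6, 3), so v_1 = -6.

-6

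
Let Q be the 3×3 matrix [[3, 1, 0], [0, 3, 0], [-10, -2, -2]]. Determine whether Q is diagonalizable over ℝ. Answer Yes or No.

Characteristic polynomial: p(t) = t^3 - 4t^2 - 3t + 18 = (t - 3)^2(t + 2).
t = 3 has algebraic multiplicity 2; rank(Q − 3I) = 2, so geometric multiplicity = 1.
Geometric multiplicity < algebraic multiplicity, so Q is not diagonalizable.

No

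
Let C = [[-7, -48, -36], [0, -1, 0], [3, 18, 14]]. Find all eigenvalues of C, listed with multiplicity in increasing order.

Characteristic polynomial: p(λ) = λ^3 - 6λ^2 + 3λ + 10 = (λ - 5)(λ - 2)(λ + 1).
Roots (with multiplicity): -1, 2, 5.

-1, 2, 5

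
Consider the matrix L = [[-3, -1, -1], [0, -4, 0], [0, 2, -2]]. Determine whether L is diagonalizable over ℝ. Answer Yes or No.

Yes

Characteristic polynomial: p(s) = s^3 + 9s^2 + 26s + 24 = (s + 2)(s + 3)(s + 4).
All 3 eigenvalues are distinct, so L is diagonalizable.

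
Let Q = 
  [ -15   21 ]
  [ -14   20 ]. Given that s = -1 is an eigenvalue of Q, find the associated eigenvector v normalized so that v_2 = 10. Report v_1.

15

Q + 1I = [[-14, 21], [-14, 21]].
Solving (Q + 1I)v = 0 gives the eigenspace spanned by (15, 10).
With v_2 = 10, v = (15, 10), so v_1 = 15.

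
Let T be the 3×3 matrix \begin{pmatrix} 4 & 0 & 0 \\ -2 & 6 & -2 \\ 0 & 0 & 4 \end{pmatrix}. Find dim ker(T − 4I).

2

T − 4I = [[0, 0, 0], [-2, 2, -2], [0, 0, 0]].
This matrix has rank 1, so its null space has dimension 3 − 1 = 2.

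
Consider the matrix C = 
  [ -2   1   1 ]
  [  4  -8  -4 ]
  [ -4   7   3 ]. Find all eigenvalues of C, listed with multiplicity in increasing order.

-4, -2, -1

Characteristic polynomial: p(μ) = μ^3 + 7μ^2 + 14μ + 8 = (μ + 1)(μ + 2)(μ + 4).
Roots (with multiplicity): -4, -2, -1.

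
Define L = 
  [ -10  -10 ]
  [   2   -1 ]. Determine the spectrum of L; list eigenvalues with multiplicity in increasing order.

Characteristic polynomial: p(s) = s^2 + 11s + 30 = (s + 5)(s + 6).
Roots (with multiplicity): -6, -5.

-6, -5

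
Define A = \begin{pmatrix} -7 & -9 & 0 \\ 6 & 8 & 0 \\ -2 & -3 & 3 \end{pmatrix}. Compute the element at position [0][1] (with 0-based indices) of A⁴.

Characteristic polynomial: λ^3 - 4λ^2 + λ + 6 = (λ - 3)(λ - 2)(λ + 1), so the eigenvalues are -1, 2, 3.
λ=3: eigenvector (0, 0, 1).
λ=2: eigenvector (-1, 1, 1).
λ=-1: eigenvector (3, -2, 0).
P = [[0, -1, 3], [0, 1, -2], [1, 1, 0]], D = diag(3, 2, -1), P⁻¹ = [[-2, -3, 1], [2, 3, 0], [1, 1, 0]].
A⁴ = P·diag(81, 16, 1)·P⁻¹ = [[-29, -45, 0], [30, 46, 0], [-130, -195, 81]].
The requested entry is -45.

-45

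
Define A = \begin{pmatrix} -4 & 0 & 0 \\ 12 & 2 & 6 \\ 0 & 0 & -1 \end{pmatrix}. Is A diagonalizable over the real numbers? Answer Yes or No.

Yes

Characteristic polynomial: p(λ) = λ^3 + 3λ^2 - 6λ - 8 = (λ - 2)(λ + 1)(λ + 4).
All 3 eigenvalues are distinct, so A is diagonalizable.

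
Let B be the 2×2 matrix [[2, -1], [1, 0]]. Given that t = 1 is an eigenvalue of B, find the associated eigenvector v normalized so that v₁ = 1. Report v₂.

1

B − 1I = [[1, -1], [1, -1]].
Solving (B − 1I)v = 0 gives the eigenspace spanned by (1, 1).
With v₁ = 1, v = (1, 1), so v₂ = 1.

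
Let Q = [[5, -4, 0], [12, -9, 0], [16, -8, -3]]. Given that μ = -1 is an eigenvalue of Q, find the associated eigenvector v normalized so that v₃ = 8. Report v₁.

Q + 1I = [[6, -4, 0], [12, -8, 0], [16, -8, -2]].
Solving (Q + 1I)v = 0 gives the eigenspace spanned by (4, 6, 8).
With v₃ = 8, v = (4, 6, 8), so v₁ = 4.

4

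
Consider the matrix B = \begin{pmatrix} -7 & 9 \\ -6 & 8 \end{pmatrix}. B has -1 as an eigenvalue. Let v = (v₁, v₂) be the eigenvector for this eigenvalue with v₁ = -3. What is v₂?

B + 1I = [[-6, 9], [-6, 9]].
Solving (B + 1I)v = 0 gives the eigenspace spanned by (-3, -2).
With v₁ = -3, v = (-3, -2), so v₂ = -2.

-2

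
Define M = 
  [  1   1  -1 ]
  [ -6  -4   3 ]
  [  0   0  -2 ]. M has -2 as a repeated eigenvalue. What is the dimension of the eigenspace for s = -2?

1

M + 2I = [[3, 1, -1], [-6, -2, 3], [0, 0, 0]].
This matrix has rank 2, so its null space has dimension 3 − 2 = 1.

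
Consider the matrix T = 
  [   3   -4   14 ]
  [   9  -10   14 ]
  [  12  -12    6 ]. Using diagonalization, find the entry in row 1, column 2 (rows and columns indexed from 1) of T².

Characteristic polynomial: s^3 + s^2 - 36s - 36 = (s - 6)(s + 1)(s + 6), so the eigenvalues are -6, -1, 6.
s=-6: eigenvector (2, 1, -1).
s=-1: eigenvector (1, 1, 0).
s=6: eigenvector (2, 2, 1).
P = [[2, 1, 2], [1, 1, 2], [-1, 0, 1]], D = diag(-6, -1, 6), P⁻¹ = [[1, -1, 0], [-3, 4, -2], [1, -1, 1]].
T² = P·diag(36, 1, 36)·P⁻¹ = [[141, -140, 70], [105, -104, 70], [0, 0, 36]].
The requested entry is -140.

-140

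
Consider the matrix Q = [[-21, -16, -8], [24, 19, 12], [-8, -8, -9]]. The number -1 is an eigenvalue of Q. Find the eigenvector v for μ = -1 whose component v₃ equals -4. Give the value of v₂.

Q + 1I = [[-20, -16, -8], [24, 20, 12], [-8, -8, -8]].
Solving (Q + 1I)v = 0 gives the eigenspace spanned by (-8, 12, -4).
With v₃ = -4, v = (-8, 12, -4), so v₂ = 12.

12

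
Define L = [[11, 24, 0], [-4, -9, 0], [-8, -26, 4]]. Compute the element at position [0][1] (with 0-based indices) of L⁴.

Characteristic polynomial: r^3 - 6r^2 + 5r + 12 = (r - 4)(r - 3)(r + 1), so the eigenvalues are -1, 3, 4.
r=4: eigenvector (0, 0, 1).
r=-1: eigenvector (-2, 1, 2).
r=3: eigenvector (3, -1, -2).
P = [[0, -2, 3], [0, 1, -1], [1, 2, -2]], D = diag(4, -1, 3), P⁻¹ = [[0, -2, 1], [1, 3, 0], [1, 2, 0]].
L⁴ = P·diag(256, 1, 81)·P⁻¹ = [[241, 480, 0], [-80, -159, 0], [-160, -830, 256]].
The requested entry is 480.

480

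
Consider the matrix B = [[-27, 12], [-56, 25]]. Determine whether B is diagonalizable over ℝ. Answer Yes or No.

Yes

Characteristic polynomial: p(μ) = μ^2 + 2μ - 3 = (μ - 1)(μ + 3).
All 2 eigenvalues are distinct, so B is diagonalizable.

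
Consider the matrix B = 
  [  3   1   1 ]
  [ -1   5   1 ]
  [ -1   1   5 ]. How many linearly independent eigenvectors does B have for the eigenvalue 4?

B − 4I = [[-1, 1, 1], [-1, 1, 1], [-1, 1, 1]].
This matrix has rank 1, so its null space has dimension 3 − 1 = 2.

2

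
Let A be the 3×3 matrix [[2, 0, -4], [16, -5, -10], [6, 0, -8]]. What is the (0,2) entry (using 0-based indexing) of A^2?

Characteristic polynomial: s^3 + 11s^2 + 38s + 40 = (s + 2)(s + 4)(s + 5), so the eigenvalues are -5, -4, -2.
s=-4: eigenvector (-2, -2, -3).
s=-5: eigenvector (0, 1, 0).
s=-2: eigenvector (1, 2, 1).
P = [[-2, 0, 1], [-2, 1, 2], [-3, 0, 1]], D = diag(-4, -5, -2), P⁻¹ = [[1, 0, -1], [-4, 1, 2], [3, 0, -2]].
A² = P·diag(16, 25, 4)·P⁻¹ = [[-20, 0, 24], [-108, 25, 66], [-36, 0, 40]].
The requested entry is 24.

24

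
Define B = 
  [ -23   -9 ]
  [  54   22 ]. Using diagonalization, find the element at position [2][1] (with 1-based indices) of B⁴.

-2214

Characteristic polynomial: λ^2 + λ - 20 = (λ - 4)(λ + 5), so the eigenvalues are -5, 4.
λ=4: eigenvector (1, -3).
λ=-5: eigenvector (1, -2).
P = [[1, 1], [-3, -2]], D = diag(4, -5), P⁻¹ = [[-2, -1], [3, 1]].
B⁴ = P·diag(256, 625)·P⁻¹ = [[1363, 369], [-2214, -482]].
The requested entry is -2214.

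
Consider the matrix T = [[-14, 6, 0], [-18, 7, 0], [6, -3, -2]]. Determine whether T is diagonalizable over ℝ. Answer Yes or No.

Yes

Characteristic polynomial: p(μ) = μ^3 + 9μ^2 + 24μ + 20 = (μ + 2)^2(μ + 5).
μ = -2 has algebraic multiplicity 2; rank(T + 2I) = 1, so geometric multiplicity = 2.
Every eigenvalue has geometric = algebraic multiplicity, so T is diagonalizable.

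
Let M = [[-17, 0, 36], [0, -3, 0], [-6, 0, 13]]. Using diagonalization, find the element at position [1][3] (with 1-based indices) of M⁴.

-3744

Characteristic polynomial: s^3 + 7s^2 + 7s - 15 = (s - 1)(s + 3)(s + 5), so the eigenvalues are -5, -3, 1.
s=-5: eigenvector (3, 0, 1).
s=-3: eigenvector (0, 1, 0).
s=1: eigenvector (2, 0, 1).
P = [[3, 0, 2], [0, 1, 0], [1, 0, 1]], D = diag(-5, -3, 1), P⁻¹ = [[1, 0, -2], [0, 1, 0], [-1, 0, 3]].
M⁴ = P·diag(625, 81, 1)·P⁻¹ = [[1873, 0, -3744], [0, 81, 0], [624, 0, -1247]].
The requested entry is -3744.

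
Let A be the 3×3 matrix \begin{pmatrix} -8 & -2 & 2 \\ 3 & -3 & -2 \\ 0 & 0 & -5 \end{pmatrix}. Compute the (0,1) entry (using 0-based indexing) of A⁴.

Characteristic polynomial: λ^3 + 16λ^2 + 85λ + 150 = (λ + 5)^2(λ + 6), so the eigenvalues are -6, -5, -5.
λ=-6: eigenvector (1, -1, 0).
λ=-5: eigenvector (-2, 3, 0).
λ=-5: eigenvector (0, 1, 1).
P = [[1, -2, 0], [-1, 3, 1], [0, 0, 1]], D = diag(-6, -5, -5), P⁻¹ = [[3, 2, -2], [1, 1, -1], [0, 0, 1]].
A⁴ = P·diag(1296, 625, 625)·P⁻¹ = [[2638, 1342, -1342], [-2013, -717, 1342], [0, 0, 625]].
The requested entry is 1342.

1342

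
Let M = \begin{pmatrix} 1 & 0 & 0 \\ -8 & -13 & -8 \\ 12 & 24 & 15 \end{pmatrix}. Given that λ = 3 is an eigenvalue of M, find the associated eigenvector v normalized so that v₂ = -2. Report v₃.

M − 3I = [[-2, 0, 0], [-8, -16, -8], [12, 24, 12]].
Solving (M − 3I)v = 0 gives the eigenspace spanned by (0, -2, 4).
With v₂ = -2, v = (0, -2, 4), so v₃ = 4.

4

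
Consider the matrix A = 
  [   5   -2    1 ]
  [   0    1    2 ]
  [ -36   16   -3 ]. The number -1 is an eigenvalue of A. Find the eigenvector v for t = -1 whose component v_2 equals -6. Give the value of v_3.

6

A + 1I = [[6, -2, 1], [0, 2, 2], [-36, 16, -2]].
Solving (A + 1I)v = 0 gives the eigenspace spanned by (-3, -6, 6).
With v_2 = -6, v = (-3, -6, 6), so v_3 = 6.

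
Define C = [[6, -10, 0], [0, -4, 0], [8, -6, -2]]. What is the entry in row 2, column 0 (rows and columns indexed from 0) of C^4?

Characteristic polynomial: r^3 - 28r - 48 = (r - 6)(r + 2)(r + 4), so the eigenvalues are -4, -2, 6.
r=-4: eigenvector (1, 1, -1).
r=6: eigenvector (1, 0, 1).
r=-2: eigenvector (0, 0, 1).
P = [[1, 1, 0], [1, 0, 0], [-1, 1, 1]], D = diag(-4, 6, -2), P⁻¹ = [[0, 1, 0], [1, -1, 0], [-1, 2, 1]].
C⁴ = P·diag(256, 1296, 16)·P⁻¹ = [[1296, -1040, 0], [0, 256, 0], [1280, -1520, 16]].
The requested entry is 1280.

1280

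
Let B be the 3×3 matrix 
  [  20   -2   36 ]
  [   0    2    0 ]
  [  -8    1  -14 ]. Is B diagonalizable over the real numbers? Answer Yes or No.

Characteristic polynomial: p(r) = r^3 - 8r^2 + 20r - 16 = (r - 4)(r - 2)^2.
r = 2 has algebraic multiplicity 2; rank(B − 2I) = 2, so geometric multiplicity = 1.
Geometric multiplicity < algebraic multiplicity, so B is not diagonalizable.

No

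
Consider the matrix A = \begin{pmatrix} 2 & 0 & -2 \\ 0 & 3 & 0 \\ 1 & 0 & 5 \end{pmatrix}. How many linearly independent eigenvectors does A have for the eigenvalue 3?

2

A − 3I = [[-1, 0, -2], [0, 0, 0], [1, 0, 2]].
This matrix has rank 1, so its null space has dimension 3 − 1 = 2.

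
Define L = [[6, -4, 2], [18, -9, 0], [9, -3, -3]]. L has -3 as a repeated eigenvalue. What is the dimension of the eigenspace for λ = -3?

L + 3I = [[9, -4, 2], [18, -6, 0], [9, -3, 0]].
This matrix has rank 2, so its null space has dimension 3 − 2 = 1.

1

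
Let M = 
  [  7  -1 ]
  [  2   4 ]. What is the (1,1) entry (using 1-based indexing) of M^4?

1967

Characteristic polynomial: r^2 - 11r + 30 = (r - 6)(r - 5), so the eigenvalues are 5, 6.
r=5: eigenvector (1, 2).
r=6: eigenvector (-1, -1).
P = [[1, -1], [2, -1]], D = diag(5, 6), P⁻¹ = [[-1, 1], [-2, 1]].
M⁴ = P·diag(625, 1296)·P⁻¹ = [[1967, -671], [1342, -46]].
The requested entry is 1967.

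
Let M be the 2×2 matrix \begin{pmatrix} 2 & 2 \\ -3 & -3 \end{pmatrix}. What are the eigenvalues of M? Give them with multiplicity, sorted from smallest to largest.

Characteristic polynomial: p(t) = t^2 + t = t(t + 1).
Roots (with multiplicity): -1, 0.

-1, 0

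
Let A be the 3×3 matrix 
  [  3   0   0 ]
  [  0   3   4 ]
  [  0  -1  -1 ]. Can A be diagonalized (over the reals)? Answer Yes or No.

Characteristic polynomial: p(r) = r^3 - 5r^2 + 7r - 3 = (r - 3)(r - 1)^2.
r = 1 has algebraic multiplicity 2; rank(A − 1I) = 2, so geometric multiplicity = 1.
Geometric multiplicity < algebraic multiplicity, so A is not diagonalizable.

No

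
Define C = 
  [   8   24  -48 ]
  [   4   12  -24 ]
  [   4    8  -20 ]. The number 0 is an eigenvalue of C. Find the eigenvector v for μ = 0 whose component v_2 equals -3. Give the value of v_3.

-3

C = [[8, 24, -48], [4, 12, -24], [4, 8, -20]].
Solving (C)v = 0 gives the eigenspace spanned by (-9, -3, -3).
With v_2 = -3, v = (-9, -3, -3), so v_3 = -3.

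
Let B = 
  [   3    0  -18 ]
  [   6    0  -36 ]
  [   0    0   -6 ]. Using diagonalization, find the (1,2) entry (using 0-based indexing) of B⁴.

Characteristic polynomial: t^3 + 3t^2 - 18t = t(t - 3)(t + 6), so the eigenvalues are -6, 0, 3.
t=-6: eigenvector (2, 4, 1).
t=0: eigenvector (0, 1, 0).
t=3: eigenvector (1, 2, 0).
P = [[2, 0, 1], [4, 1, 2], [1, 0, 0]], D = diag(-6, 0, 3), P⁻¹ = [[0, 0, 1], [-2, 1, 0], [1, 0, -2]].
B⁴ = P·diag(1296, 0, 81)·P⁻¹ = [[81, 0, 2430], [162, 0, 4860], [0, 0, 1296]].
The requested entry is 4860.

4860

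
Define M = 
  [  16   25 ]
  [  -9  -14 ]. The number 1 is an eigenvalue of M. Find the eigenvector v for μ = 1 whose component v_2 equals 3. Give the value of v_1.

-5

M − 1I = [[15, 25], [-9, -15]].
Solving (M − 1I)v = 0 gives the eigenspace spanned by (-5, 3).
With v_2 = 3, v = (-5, 3), so v_1 = -5.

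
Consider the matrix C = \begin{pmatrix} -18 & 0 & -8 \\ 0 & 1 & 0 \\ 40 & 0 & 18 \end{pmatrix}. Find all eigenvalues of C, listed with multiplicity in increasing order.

-2, 1, 2

Characteristic polynomial: p(t) = t^3 - t^2 - 4t + 4 = (t - 2)(t - 1)(t + 2).
Roots (with multiplicity): -2, 1, 2.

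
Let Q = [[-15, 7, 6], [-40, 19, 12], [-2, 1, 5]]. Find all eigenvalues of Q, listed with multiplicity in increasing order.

Characteristic polynomial: p(s) = s^3 - 9s^2 + 15s + 25 = (s - 5)^2(s + 1).
Roots (with multiplicity): -1, 5, 5.

-1, 5, 5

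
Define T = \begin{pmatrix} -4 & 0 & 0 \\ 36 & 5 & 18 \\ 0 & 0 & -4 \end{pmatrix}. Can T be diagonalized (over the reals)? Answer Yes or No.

Characteristic polynomial: p(s) = s^3 + 3s^2 - 24s - 80 = (s - 5)(s + 4)^2.
s = -4 has algebraic multiplicity 2; rank(T + 4I) = 1, so geometric multiplicity = 2.
Every eigenvalue has geometric = algebraic multiplicity, so T is diagonalizable.

Yes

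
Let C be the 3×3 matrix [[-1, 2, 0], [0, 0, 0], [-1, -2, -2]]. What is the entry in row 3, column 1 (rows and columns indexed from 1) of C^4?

15

Characteristic polynomial: r^3 + 3r^2 + 2r = r(r + 1)(r + 2), so the eigenvalues are -2, -1, 0.
r=-1: eigenvector (1, 0, -1).
r=0: eigenvector (2, 1, -2).
r=-2: eigenvector (0, 0, 1).
P = [[1, 2, 0], [0, 1, 0], [-1, -2, 1]], D = diag(-1, 0, -2), P⁻¹ = [[1, -2, 0], [0, 1, 0], [1, 0, 1]].
C⁴ = P·diag(1, 0, 16)·P⁻¹ = [[1, -2, 0], [0, 0, 0], [15, 2, 16]].
The requested entry is 15.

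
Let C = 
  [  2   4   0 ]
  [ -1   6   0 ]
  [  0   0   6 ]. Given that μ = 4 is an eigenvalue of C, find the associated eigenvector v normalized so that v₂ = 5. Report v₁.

C − 4I = [[-2, 4, 0], [-1, 2, 0], [0, 0, 2]].
Solving (C − 4I)v = 0 gives the eigenspace spanned by (10, 5, 0).
With v₂ = 5, v = (10, 5, 0), so v₁ = 10.

10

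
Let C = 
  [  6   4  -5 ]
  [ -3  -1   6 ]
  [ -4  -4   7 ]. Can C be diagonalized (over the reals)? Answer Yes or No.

Characteristic polynomial: p(t) = t^3 - 12t^2 + 45t - 50 = (t - 5)^2(t - 2).
t = 5 has algebraic multiplicity 2; rank(C − 5I) = 2, so geometric multiplicity = 1.
Geometric multiplicity < algebraic multiplicity, so C is not diagonalizable.

No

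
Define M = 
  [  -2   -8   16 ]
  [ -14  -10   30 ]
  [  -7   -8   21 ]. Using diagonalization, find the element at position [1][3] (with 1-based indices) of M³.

448

Characteristic polynomial: t^3 - 9t^2 + 8t + 60 = (t - 6)(t - 5)(t + 2), so the eigenvalues are -2, 5, 6.
t=-2: eigenvector (1, 2, 1).
t=6: eigenvector (-1, -1, -1).
t=5: eigenvector (0, 2, 1).
P = [[1, -1, 0], [2, -1, 2], [1, -1, 1]], D = diag(-2, 6, 5), P⁻¹ = [[1, 1, -2], [0, 1, -2], [-1, 0, 1]].
M³ = P·diag(-8, 216, 125)·P⁻¹ = [[-8, -224, 448], [-266, -232, 714], [-133, -224, 573]].
The requested entry is 448.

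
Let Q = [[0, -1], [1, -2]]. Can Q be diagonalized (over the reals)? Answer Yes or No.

No

Characteristic polynomial: p(r) = r^2 + 2r + 1 = (r + 1)^2.
r = -1 has algebraic multiplicity 2; rank(Q + 1I) = 1, so geometric multiplicity = 1.
Geometric multiplicity < algebraic multiplicity, so Q is not diagonalizable.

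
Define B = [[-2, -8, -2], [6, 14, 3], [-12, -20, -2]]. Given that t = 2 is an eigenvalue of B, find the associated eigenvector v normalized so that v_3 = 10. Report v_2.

B − 2I = [[-4, -8, -2], [6, 12, 3], [-12, -20, -4]].
Solving (B − 2I)v = 0 gives the eigenspace spanned by (5, -5, 10).
With v_3 = 10, v = (5, -5, 10), so v_2 = -5.

-5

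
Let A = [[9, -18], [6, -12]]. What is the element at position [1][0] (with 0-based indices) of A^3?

Characteristic polynomial: μ^2 + 3μ = μ(μ + 3), so the eigenvalues are -3, 0.
μ=0: eigenvector (2, 1).
μ=-3: eigenvector (-3, -2).
P = [[2, -3], [1, -2]], D = diag(0, -3), P⁻¹ = [[2, -3], [1, -2]].
A³ = P·diag(0, -27)·P⁻¹ = [[81, -162], [54, -108]].
The requested entry is 54.

54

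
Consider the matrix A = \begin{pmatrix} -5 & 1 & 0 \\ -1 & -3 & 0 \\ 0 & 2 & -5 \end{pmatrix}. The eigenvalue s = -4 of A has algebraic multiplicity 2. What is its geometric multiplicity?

A + 4I = [[-1, 1, 0], [-1, 1, 0], [0, 2, -1]].
This matrix has rank 2, so its null space has dimension 3 − 2 = 1.

1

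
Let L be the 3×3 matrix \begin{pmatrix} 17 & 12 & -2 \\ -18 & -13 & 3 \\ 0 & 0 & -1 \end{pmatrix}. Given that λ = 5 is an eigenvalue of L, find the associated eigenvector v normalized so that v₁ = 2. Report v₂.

-2

L − 5I = [[12, 12, -2], [-18, -18, 3], [0, 0, -6]].
Solving (L − 5I)v = 0 gives the eigenspace spanned by (2, -2, 0).
With v₁ = 2, v = (2, -2, 0), so v₂ = -2.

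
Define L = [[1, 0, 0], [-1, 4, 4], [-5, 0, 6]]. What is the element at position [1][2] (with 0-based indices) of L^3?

Characteristic polynomial: μ^3 - 11μ^2 + 34μ - 24 = (μ - 6)(μ - 4)(μ - 1), so the eigenvalues are 1, 4, 6.
μ=1: eigenvector (1, -1, 1).
μ=4: eigenvector (0, 1, 0).
μ=6: eigenvector (0, 2, 1).
P = [[1, 0, 0], [-1, 1, 2], [1, 0, 1]], D = diag(1, 4, 6), P⁻¹ = [[1, 0, 0], [3, 1, -2], [-1, 0, 1]].
L³ = P·diag(1, 64, 216)·P⁻¹ = [[1, 0, 0], [-241, 64, 304], [-215, 0, 216]].
The requested entry is 304.

304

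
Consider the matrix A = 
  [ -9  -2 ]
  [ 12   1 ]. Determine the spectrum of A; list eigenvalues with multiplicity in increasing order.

-5, -3

Characteristic polynomial: p(λ) = λ^2 + 8λ + 15 = (λ + 3)(λ + 5).
Roots (with multiplicity): -5, -3.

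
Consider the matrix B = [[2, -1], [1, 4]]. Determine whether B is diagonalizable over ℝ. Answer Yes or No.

No

Characteristic polynomial: p(λ) = λ^2 - 6λ + 9 = (λ - 3)^2.
λ = 3 has algebraic multiplicity 2; rank(B − 3I) = 1, so geometric multiplicity = 1.
Geometric multiplicity < algebraic multiplicity, so B is not diagonalizable.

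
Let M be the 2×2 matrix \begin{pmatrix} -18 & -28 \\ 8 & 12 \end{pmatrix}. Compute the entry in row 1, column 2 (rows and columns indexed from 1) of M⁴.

Characteristic polynomial: μ^2 + 6μ + 8 = (μ + 2)(μ + 4), so the eigenvalues are -4, -2.
μ=-2: eigenvector (-7, 4).
μ=-4: eigenvector (-2, 1).
P = [[-7, -2], [4, 1]], D = diag(-2, -4), P⁻¹ = [[1, 2], [-4, -7]].
M⁴ = P·diag(16, 256)·P⁻¹ = [[1936, 3360], [-960, -1664]].
The requested entry is 3360.

3360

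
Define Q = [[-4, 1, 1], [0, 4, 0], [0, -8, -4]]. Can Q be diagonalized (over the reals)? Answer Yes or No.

No

Characteristic polynomial: p(t) = t^3 + 4t^2 - 16t - 64 = (t - 4)(t + 4)^2.
t = -4 has algebraic multiplicity 2; rank(Q + 4I) = 2, so geometric multiplicity = 1.
Geometric multiplicity < algebraic multiplicity, so Q is not diagonalizable.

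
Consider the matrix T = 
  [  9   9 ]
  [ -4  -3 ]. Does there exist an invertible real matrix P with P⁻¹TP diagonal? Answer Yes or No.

Characteristic polynomial: p(λ) = λ^2 - 6λ + 9 = (λ - 3)^2.
λ = 3 has algebraic multiplicity 2; rank(T − 3I) = 1, so geometric multiplicity = 1.
Geometric multiplicity < algebraic multiplicity, so T is not diagonalizable.

No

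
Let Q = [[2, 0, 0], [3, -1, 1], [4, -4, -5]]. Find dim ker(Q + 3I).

1

Q + 3I = [[5, 0, 0], [3, 2, 1], [4, -4, -2]].
This matrix has rank 2, so its null space has dimension 3 − 2 = 1.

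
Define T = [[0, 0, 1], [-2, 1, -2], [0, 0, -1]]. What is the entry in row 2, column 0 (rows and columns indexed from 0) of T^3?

0

Characteristic polynomial: r^3 - r = r(r - 1)(r + 1), so the eigenvalues are -1, 0, 1.
r=1: eigenvector (0, 1, 0).
r=-1: eigenvector (-1, 0, 1).
r=0: eigenvector (-1, -2, 0).
P = [[0, -1, -1], [1, 0, -2], [0, 1, 0]], D = diag(1, -1, 0), P⁻¹ = [[-2, 1, -2], [0, 0, 1], [-1, 0, -1]].
T³ = P·diag(1, -1, 0)·P⁻¹ = [[0, 0, 1], [-2, 1, -2], [0, 0, -1]].
The requested entry is 0.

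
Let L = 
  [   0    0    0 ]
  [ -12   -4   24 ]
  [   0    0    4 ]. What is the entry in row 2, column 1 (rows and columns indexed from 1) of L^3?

-192

Characteristic polynomial: λ^3 - 16λ = λ(λ - 4)(λ + 4), so the eigenvalues are -4, 0, 4.
λ=0: eigenvector (1, -3, 0).
λ=-4: eigenvector (0, 1, 0).
λ=4: eigenvector (0, 3, 1).
P = [[1, 0, 0], [-3, 1, 3], [0, 0, 1]], D = diag(0, -4, 4), P⁻¹ = [[1, 0, 0], [3, 1, -3], [0, 0, 1]].
L³ = P·diag(0, -64, 64)·P⁻¹ = [[0, 0, 0], [-192, -64, 384], [0, 0, 64]].
The requested entry is -192.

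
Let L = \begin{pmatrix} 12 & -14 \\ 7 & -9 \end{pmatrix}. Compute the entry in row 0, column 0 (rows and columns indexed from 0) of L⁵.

Characteristic polynomial: λ^2 - 3λ - 10 = (λ - 5)(λ + 2), so the eigenvalues are -2, 5.
λ=5: eigenvector (2, 1).
λ=-2: eigenvector (1, 1).
P = [[2, 1], [1, 1]], D = diag(5, -2), P⁻¹ = [[1, -1], [-1, 2]].
L⁵ = P·diag(3125, -32)·P⁻¹ = [[6282, -6314], [3157, -3189]].
The requested entry is 6282.

6282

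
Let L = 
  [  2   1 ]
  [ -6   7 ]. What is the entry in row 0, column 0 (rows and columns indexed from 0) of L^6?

Characteristic polynomial: μ^2 - 9μ + 20 = (μ - 5)(μ - 4), so the eigenvalues are 4, 5.
μ=4: eigenvector (-1, -2).
μ=5: eigenvector (1, 3).
P = [[-1, 1], [-2, 3]], D = diag(4, 5), P⁻¹ = [[-3, 1], [-2, 1]].
L⁶ = P·diag(4096, 15625)·P⁻¹ = [[-18962, 11529], [-69174, 38683]].
The requested entry is -18962.

-18962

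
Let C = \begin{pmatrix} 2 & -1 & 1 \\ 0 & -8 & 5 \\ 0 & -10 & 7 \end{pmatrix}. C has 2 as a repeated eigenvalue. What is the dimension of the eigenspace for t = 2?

C − 2I = [[0, -1, 1], [0, -10, 5], [0, -10, 5]].
This matrix has rank 2, so its null space has dimension 3 − 2 = 1.

1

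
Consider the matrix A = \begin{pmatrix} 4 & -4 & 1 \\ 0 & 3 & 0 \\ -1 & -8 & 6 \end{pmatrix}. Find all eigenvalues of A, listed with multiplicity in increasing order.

Characteristic polynomial: p(μ) = μ^3 - 13μ^2 + 55μ - 75 = (μ - 5)^2(μ - 3).
Roots (with multiplicity): 3, 5, 5.

3, 5, 5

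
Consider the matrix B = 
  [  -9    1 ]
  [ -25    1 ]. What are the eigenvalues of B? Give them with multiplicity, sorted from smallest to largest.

-4, -4

Characteristic polynomial: p(s) = s^2 + 8s + 16 = (s + 4)^2.
Roots (with multiplicity): -4, -4.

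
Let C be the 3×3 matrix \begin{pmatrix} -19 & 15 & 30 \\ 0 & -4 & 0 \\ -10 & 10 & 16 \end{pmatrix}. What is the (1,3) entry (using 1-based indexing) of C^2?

-90

Characteristic polynomial: λ^3 + 7λ^2 + 8λ - 16 = (λ - 1)(λ + 4)^2, so the eigenvalues are -4, -4, 1.
λ=-4: eigenvector (1, 1, 0).
λ=1: eigenvector (-3, 0, -2).
λ=-4: eigenvector (2, 0, 1).
P = [[1, -3, 2], [1, 0, 0], [0, -2, 1]], D = diag(-4, 1, -4), P⁻¹ = [[0, 1, 0], [1, -1, -2], [2, -2, -3]].
C² = P·diag(16, 1, 16)·P⁻¹ = [[61, -45, -90], [0, 16, 0], [30, -30, -44]].
The requested entry is -90.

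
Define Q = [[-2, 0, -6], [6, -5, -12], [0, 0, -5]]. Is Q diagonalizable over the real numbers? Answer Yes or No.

Characteristic polynomial: p(μ) = μ^3 + 12μ^2 + 45μ + 50 = (μ + 2)(μ + 5)^2.
μ = -5 has algebraic multiplicity 2; rank(Q + 5I) = 1, so geometric multiplicity = 2.
Every eigenvalue has geometric = algebraic multiplicity, so Q is diagonalizable.

Yes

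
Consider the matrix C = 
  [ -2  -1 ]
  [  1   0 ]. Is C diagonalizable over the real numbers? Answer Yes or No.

Characteristic polynomial: p(s) = s^2 + 2s + 1 = (s + 1)^2.
s = -1 has algebraic multiplicity 2; rank(C + 1I) = 1, so geometric multiplicity = 1.
Geometric multiplicity < algebraic multiplicity, so C is not diagonalizable.

No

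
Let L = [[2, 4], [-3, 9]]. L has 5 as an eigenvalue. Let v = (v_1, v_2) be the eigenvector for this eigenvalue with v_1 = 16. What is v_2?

12

L − 5I = [[-3, 4], [-3, 4]].
Solving (L − 5I)v = 0 gives the eigenspace spanned by (16, 12).
With v_1 = 16, v = (16, 12), so v_2 = 12.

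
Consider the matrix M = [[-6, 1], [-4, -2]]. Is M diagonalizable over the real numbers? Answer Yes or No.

No

Characteristic polynomial: p(s) = s^2 + 8s + 16 = (s + 4)^2.
s = -4 has algebraic multiplicity 2; rank(M + 4I) = 1, so geometric multiplicity = 1.
Geometric multiplicity < algebraic multiplicity, so M is not diagonalizable.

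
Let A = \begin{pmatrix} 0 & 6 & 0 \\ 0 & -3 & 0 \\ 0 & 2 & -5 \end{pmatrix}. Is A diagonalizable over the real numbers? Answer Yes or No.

Yes

Characteristic polynomial: p(λ) = λ^3 + 8λ^2 + 15λ = λ(λ + 3)(λ + 5).
All 3 eigenvalues are distinct, so A is diagonalizable.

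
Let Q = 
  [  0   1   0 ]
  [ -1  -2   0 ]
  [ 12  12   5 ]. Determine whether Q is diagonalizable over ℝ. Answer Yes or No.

No

Characteristic polynomial: p(s) = s^3 - 3s^2 - 9s - 5 = (s - 5)(s + 1)^2.
s = -1 has algebraic multiplicity 2; rank(Q + 1I) = 2, so geometric multiplicity = 1.
Geometric multiplicity < algebraic multiplicity, so Q is not diagonalizable.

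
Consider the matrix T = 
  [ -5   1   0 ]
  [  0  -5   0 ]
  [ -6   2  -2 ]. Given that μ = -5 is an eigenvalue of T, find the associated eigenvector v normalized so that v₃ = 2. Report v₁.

1

T + 5I = [[0, 1, 0], [0, 0, 0], [-6, 2, 3]].
Solving (T + 5I)v = 0 gives the eigenspace spanned by (1, 0, 2).
With v₃ = 2, v = (1, 0, 2), so v₁ = 1.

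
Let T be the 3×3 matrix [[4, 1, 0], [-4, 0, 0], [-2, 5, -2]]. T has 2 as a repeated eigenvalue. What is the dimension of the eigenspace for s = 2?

1

T − 2I = [[2, 1, 0], [-4, -2, 0], [-2, 5, -4]].
This matrix has rank 2, so its null space has dimension 3 − 2 = 1.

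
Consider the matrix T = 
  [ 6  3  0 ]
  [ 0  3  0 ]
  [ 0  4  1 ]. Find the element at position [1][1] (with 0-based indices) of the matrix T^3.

Characteristic polynomial: μ^3 - 10μ^2 + 27μ - 18 = (μ - 6)(μ - 3)(μ - 1), so the eigenvalues are 1, 3, 6.
μ=6: eigenvector (1, 0, 0).
μ=3: eigenvector (-1, 1, 2).
μ=1: eigenvector (0, 0, 1).
P = [[1, -1, 0], [0, 1, 0], [0, 2, 1]], D = diag(6, 3, 1), P⁻¹ = [[1, 1, 0], [0, 1, 0], [0, -2, 1]].
T³ = P·diag(216, 27, 1)·P⁻¹ = [[216, 189, 0], [0, 27, 0], [0, 52, 1]].
The requested entry is 27.

27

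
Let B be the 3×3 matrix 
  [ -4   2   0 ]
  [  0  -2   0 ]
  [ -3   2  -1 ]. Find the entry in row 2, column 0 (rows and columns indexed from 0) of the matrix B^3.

Characteristic polynomial: λ^3 + 7λ^2 + 14λ + 8 = (λ + 1)(λ + 2)(λ + 4), so the eigenvalues are -4, -2, -1.
λ=-4: eigenvector (1, 0, 1).
λ=-2: eigenvector (1, 1, 1).
λ=-1: eigenvector (0, 0, 1).
P = [[1, 1, 0], [0, 1, 0], [1, 1, 1]], D = diag(-4, -2, -1), P⁻¹ = [[1, -1, 0], [0, 1, 0], [-1, 0, 1]].
B³ = P·diag(-64, -8, -1)·P⁻¹ = [[-64, 56, 0], [0, -8, 0], [-63, 56, -1]].
The requested entry is -63.

-63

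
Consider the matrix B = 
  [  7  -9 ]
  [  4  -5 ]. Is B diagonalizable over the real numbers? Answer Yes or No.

Characteristic polynomial: p(μ) = μ^2 - 2μ + 1 = (μ - 1)^2.
μ = 1 has algebraic multiplicity 2; rank(B − 1I) = 1, so geometric multiplicity = 1.
Geometric multiplicity < algebraic multiplicity, so B is not diagonalizable.

No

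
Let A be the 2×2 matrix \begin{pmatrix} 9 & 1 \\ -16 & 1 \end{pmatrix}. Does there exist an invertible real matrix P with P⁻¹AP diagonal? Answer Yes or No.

No

Characteristic polynomial: p(r) = r^2 - 10r + 25 = (r - 5)^2.
r = 5 has algebraic multiplicity 2; rank(A − 5I) = 1, so geometric multiplicity = 1.
Geometric multiplicity < algebraic multiplicity, so A is not diagonalizable.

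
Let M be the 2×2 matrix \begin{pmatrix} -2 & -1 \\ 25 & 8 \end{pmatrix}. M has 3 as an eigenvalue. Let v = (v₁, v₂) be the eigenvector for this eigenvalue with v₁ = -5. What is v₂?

25

M − 3I = [[-5, -1], [25, 5]].
Solving (M − 3I)v = 0 gives the eigenspace spanned by (-5, 25).
With v₁ = -5, v = (-5, 25), so v₂ = 25.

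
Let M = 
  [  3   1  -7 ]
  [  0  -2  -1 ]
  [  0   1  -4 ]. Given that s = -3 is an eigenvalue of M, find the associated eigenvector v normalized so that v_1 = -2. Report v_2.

-2

M + 3I = [[6, 1, -7], [0, 1, -1], [0, 1, -1]].
Solving (M + 3I)v = 0 gives the eigenspace spanned by (-2, -2, -2).
With v_1 = -2, v = (-2, -2, -2), so v_2 = -2.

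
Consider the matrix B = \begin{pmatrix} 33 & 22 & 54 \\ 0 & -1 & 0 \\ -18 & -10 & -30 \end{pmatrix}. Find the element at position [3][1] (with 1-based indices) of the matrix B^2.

-54

Characteristic polynomial: s^3 - 2s^2 - 21s - 18 = (s - 6)(s + 1)(s + 3), so the eigenvalues are -3, -1, 6.
s=-3: eigenvector (-3, 0, 2).
s=-1: eigenvector (-7, 1, 4).
s=6: eigenvector (-2, 0, 1).
P = [[-3, -7, -2], [0, 1, 0], [2, 4, 1]], D = diag(-3, -1, 6), P⁻¹ = [[1, -1, 2], [0, 1, 0], [-2, -2, -3]].
B² = P·diag(9, 1, 36)·P⁻¹ = [[117, 164, 162], [0, 1, 0], [-54, -86, -72]].
The requested entry is -54.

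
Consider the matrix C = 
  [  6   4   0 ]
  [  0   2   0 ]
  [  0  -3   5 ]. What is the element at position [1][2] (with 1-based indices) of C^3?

208

Characteristic polynomial: μ^3 - 13μ^2 + 52μ - 60 = (μ - 6)(μ - 5)(μ - 2), so the eigenvalues are 2, 5, 6.
μ=6: eigenvector (1, 0, 0).
μ=2: eigenvector (-1, 1, 1).
μ=5: eigenvector (0, 0, 1).
P = [[1, -1, 0], [0, 1, 0], [0, 1, 1]], D = diag(6, 2, 5), P⁻¹ = [[1, 1, 0], [0, 1, 0], [0, -1, 1]].
C³ = P·diag(216, 8, 125)·P⁻¹ = [[216, 208, 0], [0, 8, 0], [0, -117, 125]].
The requested entry is 208.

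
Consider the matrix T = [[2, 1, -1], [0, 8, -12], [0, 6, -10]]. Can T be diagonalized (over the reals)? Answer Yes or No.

No

Characteristic polynomial: p(λ) = λ^3 - 12λ + 16 = (λ - 2)^2(λ + 4).
λ = 2 has algebraic multiplicity 2; rank(T − 2I) = 2, so geometric multiplicity = 1.
Geometric multiplicity < algebraic multiplicity, so T is not diagonalizable.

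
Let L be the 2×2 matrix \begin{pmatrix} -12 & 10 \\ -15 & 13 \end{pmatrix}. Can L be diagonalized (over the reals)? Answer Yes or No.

Yes

Characteristic polynomial: p(s) = s^2 - s - 6 = (s - 3)(s + 2).
All 2 eigenvalues are distinct, so L is diagonalizable.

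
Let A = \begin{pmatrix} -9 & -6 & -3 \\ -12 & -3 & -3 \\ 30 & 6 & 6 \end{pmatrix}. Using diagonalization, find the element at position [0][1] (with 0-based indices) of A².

54

Characteristic polynomial: t^3 + 6t^2 - 9t - 54 = (t - 3)(t + 3)(t + 6), so the eigenvalues are -6, -3, 3.
t=-3: eigenvector (1, 1, -4).
t=3: eigenvector (0, 1, -2).
t=-6: eigenvector (1, 1, -3).
P = [[1, 0, 1], [1, 1, 1], [-4, -2, -3]], D = diag(-3, 3, -6), P⁻¹ = [[-1, -2, -1], [-1, 1, 0], [2, 2, 1]].
A² = P·diag(9, 9, 36)·P⁻¹ = [[63, 54, 27], [54, 63, 27], [-162, -162, -72]].
The requested entry is 54.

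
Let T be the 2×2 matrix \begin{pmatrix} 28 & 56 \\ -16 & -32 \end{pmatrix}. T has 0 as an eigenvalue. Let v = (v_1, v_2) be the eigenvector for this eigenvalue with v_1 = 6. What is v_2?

-3

T = [[28, 56], [-16, -32]].
Solving (T)v = 0 gives the eigenspace spanned by (6, -3).
With v_1 = 6, v = (6, -3), so v_2 = -3.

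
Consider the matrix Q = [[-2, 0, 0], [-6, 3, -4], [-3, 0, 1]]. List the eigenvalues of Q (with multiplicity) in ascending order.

-2, 1, 3

Characteristic polynomial: p(μ) = μ^3 - 2μ^2 - 5μ + 6 = (μ - 3)(μ - 1)(μ + 2).
Roots (with multiplicity): -2, 1, 3.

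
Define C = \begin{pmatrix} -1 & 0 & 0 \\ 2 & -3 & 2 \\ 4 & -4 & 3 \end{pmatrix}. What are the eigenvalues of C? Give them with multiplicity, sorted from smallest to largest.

-1, -1, 1

Characteristic polynomial: p(λ) = λ^3 + λ^2 - λ - 1 = (λ - 1)(λ + 1)^2.
Roots (with multiplicity): -1, -1, 1.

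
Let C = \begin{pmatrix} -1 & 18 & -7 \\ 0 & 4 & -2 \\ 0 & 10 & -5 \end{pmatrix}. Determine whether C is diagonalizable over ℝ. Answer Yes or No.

Characteristic polynomial: p(t) = t^3 + 2t^2 + t = t(t + 1)^2.
t = -1 has algebraic multiplicity 2; rank(C + 1I) = 2, so geometric multiplicity = 1.
Geometric multiplicity < algebraic multiplicity, so C is not diagonalizable.

No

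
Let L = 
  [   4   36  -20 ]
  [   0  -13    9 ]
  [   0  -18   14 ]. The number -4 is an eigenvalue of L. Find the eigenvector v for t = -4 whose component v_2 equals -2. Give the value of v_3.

-2

L + 4I = [[8, 36, -20], [0, -9, 9], [0, -18, 18]].
Solving (L + 4I)v = 0 gives the eigenspace spanned by (4, -2, -2).
With v_2 = -2, v = (4, -2, -2), so v_3 = -2.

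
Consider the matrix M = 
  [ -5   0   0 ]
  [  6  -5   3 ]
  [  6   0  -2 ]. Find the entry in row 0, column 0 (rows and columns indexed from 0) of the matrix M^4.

Characteristic polynomial: t^3 + 12t^2 + 45t + 50 = (t + 2)(t + 5)^2, so the eigenvalues are -5, -5, -2.
t=-5: eigenvector (1, 0, -2).
t=-5: eigenvector (0, 1, 0).
t=-2: eigenvector (0, 1, 1).
P = [[1, 0, 0], [0, 1, 1], [-2, 0, 1]], D = diag(-5, -5, -2), P⁻¹ = [[1, 0, 0], [-2, 1, -1], [2, 0, 1]].
M⁴ = P·diag(625, 625, 16)·P⁻¹ = [[625, 0, 0], [-1218, 625, -609], [-1218, 0, 16]].
The requested entry is 625.

625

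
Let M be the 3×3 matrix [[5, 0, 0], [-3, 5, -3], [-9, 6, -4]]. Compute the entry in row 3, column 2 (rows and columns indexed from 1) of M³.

18

Characteristic polynomial: r^3 - 6r^2 + 3r + 10 = (r - 5)(r - 2)(r + 1), so the eigenvalues are -1, 2, 5.
r=5: eigenvector (1, 0, -1).
r=-1: eigenvector (0, -1, -2).
r=2: eigenvector (0, 1, 1).
P = [[1, 0, 0], [0, -1, 1], [-1, -2, 1]], D = diag(5, -1, 2), P⁻¹ = [[1, 0, 0], [-1, 1, -1], [-1, 2, -1]].
M³ = P·diag(125, -1, 8)·P⁻¹ = [[125, 0, 0], [-9, 17, -9], [-135, 18, -10]].
The requested entry is 18.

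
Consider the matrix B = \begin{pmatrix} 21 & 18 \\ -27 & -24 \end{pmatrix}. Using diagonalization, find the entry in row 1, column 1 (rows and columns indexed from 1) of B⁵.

Characteristic polynomial: μ^2 + 3μ - 18 = (μ - 3)(μ + 6), so the eigenvalues are -6, 3.
μ=-6: eigenvector (-2, 3).
μ=3: eigenvector (-1, 1).
P = [[-2, -1], [3, 1]], D = diag(-6, 3), P⁻¹ = [[1, 1], [-3, -2]].
B⁵ = P·diag(-7776, 243)·P⁻¹ = [[16281, 16038], [-24057, -23814]].
The requested entry is 16281.

16281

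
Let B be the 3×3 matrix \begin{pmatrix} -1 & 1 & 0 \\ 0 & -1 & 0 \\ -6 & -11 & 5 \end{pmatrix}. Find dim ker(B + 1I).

1

B + 1I = [[0, 1, 0], [0, 0, 0], [-6, -11, 6]].
This matrix has rank 2, so its null space has dimension 3 − 2 = 1.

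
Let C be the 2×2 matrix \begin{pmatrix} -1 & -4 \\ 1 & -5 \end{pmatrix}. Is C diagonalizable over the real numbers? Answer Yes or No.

Characteristic polynomial: p(s) = s^2 + 6s + 9 = (s + 3)^2.
s = -3 has algebraic multiplicity 2; rank(C + 3I) = 1, so geometric multiplicity = 1.
Geometric multiplicity < algebraic multiplicity, so C is not diagonalizable.

No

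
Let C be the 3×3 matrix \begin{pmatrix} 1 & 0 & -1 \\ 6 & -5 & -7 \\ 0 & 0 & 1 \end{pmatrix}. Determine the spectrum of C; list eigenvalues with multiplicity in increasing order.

Characteristic polynomial: p(λ) = λ^3 + 3λ^2 - 9λ + 5 = (λ - 1)^2(λ + 5).
Roots (with multiplicity): -5, 1, 1.

-5, 1, 1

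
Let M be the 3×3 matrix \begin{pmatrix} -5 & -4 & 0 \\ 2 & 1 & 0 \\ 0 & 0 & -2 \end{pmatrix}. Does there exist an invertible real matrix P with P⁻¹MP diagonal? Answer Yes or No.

Yes

Characteristic polynomial: p(r) = r^3 + 6r^2 + 11r + 6 = (r + 1)(r + 2)(r + 3).
All 3 eigenvalues are distinct, so M is diagonalizable.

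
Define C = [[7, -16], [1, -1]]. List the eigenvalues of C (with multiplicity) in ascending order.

Characteristic polynomial: p(λ) = λ^2 - 6λ + 9 = (λ - 3)^2.
Roots (with multiplicity): 3, 3.

3, 3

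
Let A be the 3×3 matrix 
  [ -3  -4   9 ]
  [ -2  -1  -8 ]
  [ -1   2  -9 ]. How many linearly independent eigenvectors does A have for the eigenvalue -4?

A + 4I = [[1, -4, 9], [-2, 3, -8], [-1, 2, -5]].
This matrix has rank 2, so its null space has dimension 3 − 2 = 1.

1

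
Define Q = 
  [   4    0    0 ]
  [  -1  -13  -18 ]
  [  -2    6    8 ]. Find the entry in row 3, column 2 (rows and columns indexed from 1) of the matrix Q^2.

Characteristic polynomial: λ^3 + λ^2 - 16λ - 16 = (λ - 4)(λ + 1)(λ + 4), so the eigenvalues are -4, -1, 4.
λ=4: eigenvector (1, 1, -1).
λ=-1: eigenvector (0, -3, 2).
λ=-4: eigenvector (0, -2, 1).
P = [[1, 0, 0], [1, -3, -2], [-1, 2, 1]], D = diag(4, -1, -4), P⁻¹ = [[1, 0, 0], [1, 1, 2], [-1, -2, -3]].
Q² = P·diag(16, 1, 16)·P⁻¹ = [[16, 0, 0], [45, 61, 90], [-30, -30, -44]].
The requested entry is -30.

-30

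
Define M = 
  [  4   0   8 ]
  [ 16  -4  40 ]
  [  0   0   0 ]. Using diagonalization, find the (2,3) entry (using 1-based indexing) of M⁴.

-512

Characteristic polynomial: t^3 - 16t = t(t - 4)(t + 4), so the eigenvalues are -4, 0, 4.
t=4: eigenvector (1, 2, 0).
t=-4: eigenvector (0, 1, 0).
t=0: eigenvector (-2, 2, 1).
P = [[1, 0, -2], [2, 1, 2], [0, 0, 1]], D = diag(4, -4, 0), P⁻¹ = [[1, 0, 2], [-2, 1, -6], [0, 0, 1]].
M⁴ = P·diag(256, 256, 0)·P⁻¹ = [[256, 0, 512], [0, 256, -512], [0, 0, 0]].
The requested entry is -512.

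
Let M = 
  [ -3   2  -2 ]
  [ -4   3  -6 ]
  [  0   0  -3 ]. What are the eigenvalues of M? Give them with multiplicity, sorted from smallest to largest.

-3, -1, 1

Characteristic polynomial: p(s) = s^3 + 3s^2 - s - 3 = (s - 1)(s + 1)(s + 3).
Roots (with multiplicity): -3, -1, 1.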